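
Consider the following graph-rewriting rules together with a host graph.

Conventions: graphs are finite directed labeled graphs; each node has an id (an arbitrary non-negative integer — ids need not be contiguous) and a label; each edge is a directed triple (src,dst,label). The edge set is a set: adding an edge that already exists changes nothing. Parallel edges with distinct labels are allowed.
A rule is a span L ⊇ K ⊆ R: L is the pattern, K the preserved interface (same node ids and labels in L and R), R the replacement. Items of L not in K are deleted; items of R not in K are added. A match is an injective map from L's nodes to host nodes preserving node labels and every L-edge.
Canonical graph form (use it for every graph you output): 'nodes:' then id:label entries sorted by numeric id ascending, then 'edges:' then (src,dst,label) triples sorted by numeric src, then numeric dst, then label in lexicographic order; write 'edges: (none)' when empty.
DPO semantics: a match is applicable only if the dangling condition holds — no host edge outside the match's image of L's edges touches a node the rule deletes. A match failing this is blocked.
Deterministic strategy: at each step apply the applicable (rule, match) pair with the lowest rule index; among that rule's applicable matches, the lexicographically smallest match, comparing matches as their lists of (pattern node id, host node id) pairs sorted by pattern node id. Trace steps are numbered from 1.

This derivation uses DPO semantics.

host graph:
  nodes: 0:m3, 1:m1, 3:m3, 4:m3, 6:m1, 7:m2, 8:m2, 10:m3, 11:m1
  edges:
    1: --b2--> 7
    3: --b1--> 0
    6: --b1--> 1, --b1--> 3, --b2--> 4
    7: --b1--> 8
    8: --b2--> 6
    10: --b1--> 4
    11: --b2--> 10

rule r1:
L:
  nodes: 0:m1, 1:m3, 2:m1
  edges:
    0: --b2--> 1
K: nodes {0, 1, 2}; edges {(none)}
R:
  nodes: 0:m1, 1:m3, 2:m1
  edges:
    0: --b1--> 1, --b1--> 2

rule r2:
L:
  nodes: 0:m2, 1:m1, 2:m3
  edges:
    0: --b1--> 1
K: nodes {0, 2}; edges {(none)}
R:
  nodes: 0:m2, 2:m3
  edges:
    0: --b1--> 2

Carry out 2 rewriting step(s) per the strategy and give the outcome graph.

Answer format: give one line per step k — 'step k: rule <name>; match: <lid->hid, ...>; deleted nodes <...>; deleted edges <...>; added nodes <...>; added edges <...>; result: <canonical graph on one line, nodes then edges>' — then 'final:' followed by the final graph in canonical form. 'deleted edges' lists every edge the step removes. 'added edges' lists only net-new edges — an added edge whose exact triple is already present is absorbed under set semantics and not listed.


step 1: rule r1; match: 0->6, 1->4, 2->1; deleted nodes (none); deleted edges (6,4,b2); added nodes (none); added edges (6,4,b1); result: nodes: 0:m3, 1:m1, 3:m3, 4:m3, 6:m1, 7:m2, 8:m2, 10:m3, 11:m1 edges: (1,7,b2); (3,0,b1); (6,1,b1); (6,3,b1); (6,4,b1); (7,8,b1); (8,6,b2); (10,4,b1); (11,10,b2)
step 2: rule r1; match: 0->11, 1->10, 2->1; deleted nodes (none); deleted edges (11,10,b2); added nodes (none); added edges (11,1,b1); (11,10,b1); result: nodes: 0:m3, 1:m1, 3:m3, 4:m3, 6:m1, 7:m2, 8:m2, 10:m3, 11:m1 edges: (1,7,b2); (3,0,b1); (6,1,b1); (6,3,b1); (6,4,b1); (7,8,b1); (8,6,b2); (10,4,b1); (11,1,b1); (11,10,b1)
final:
nodes: 0:m3, 1:m1, 3:m3, 4:m3, 6:m1, 7:m2, 8:m2, 10:m3, 11:m1
edges: (1,7,b2); (3,0,b1); (6,1,b1); (6,3,b1); (6,4,b1); (7,8,b1); (8,6,b2); (10,4,b1); (11,1,b1); (11,10,b1)


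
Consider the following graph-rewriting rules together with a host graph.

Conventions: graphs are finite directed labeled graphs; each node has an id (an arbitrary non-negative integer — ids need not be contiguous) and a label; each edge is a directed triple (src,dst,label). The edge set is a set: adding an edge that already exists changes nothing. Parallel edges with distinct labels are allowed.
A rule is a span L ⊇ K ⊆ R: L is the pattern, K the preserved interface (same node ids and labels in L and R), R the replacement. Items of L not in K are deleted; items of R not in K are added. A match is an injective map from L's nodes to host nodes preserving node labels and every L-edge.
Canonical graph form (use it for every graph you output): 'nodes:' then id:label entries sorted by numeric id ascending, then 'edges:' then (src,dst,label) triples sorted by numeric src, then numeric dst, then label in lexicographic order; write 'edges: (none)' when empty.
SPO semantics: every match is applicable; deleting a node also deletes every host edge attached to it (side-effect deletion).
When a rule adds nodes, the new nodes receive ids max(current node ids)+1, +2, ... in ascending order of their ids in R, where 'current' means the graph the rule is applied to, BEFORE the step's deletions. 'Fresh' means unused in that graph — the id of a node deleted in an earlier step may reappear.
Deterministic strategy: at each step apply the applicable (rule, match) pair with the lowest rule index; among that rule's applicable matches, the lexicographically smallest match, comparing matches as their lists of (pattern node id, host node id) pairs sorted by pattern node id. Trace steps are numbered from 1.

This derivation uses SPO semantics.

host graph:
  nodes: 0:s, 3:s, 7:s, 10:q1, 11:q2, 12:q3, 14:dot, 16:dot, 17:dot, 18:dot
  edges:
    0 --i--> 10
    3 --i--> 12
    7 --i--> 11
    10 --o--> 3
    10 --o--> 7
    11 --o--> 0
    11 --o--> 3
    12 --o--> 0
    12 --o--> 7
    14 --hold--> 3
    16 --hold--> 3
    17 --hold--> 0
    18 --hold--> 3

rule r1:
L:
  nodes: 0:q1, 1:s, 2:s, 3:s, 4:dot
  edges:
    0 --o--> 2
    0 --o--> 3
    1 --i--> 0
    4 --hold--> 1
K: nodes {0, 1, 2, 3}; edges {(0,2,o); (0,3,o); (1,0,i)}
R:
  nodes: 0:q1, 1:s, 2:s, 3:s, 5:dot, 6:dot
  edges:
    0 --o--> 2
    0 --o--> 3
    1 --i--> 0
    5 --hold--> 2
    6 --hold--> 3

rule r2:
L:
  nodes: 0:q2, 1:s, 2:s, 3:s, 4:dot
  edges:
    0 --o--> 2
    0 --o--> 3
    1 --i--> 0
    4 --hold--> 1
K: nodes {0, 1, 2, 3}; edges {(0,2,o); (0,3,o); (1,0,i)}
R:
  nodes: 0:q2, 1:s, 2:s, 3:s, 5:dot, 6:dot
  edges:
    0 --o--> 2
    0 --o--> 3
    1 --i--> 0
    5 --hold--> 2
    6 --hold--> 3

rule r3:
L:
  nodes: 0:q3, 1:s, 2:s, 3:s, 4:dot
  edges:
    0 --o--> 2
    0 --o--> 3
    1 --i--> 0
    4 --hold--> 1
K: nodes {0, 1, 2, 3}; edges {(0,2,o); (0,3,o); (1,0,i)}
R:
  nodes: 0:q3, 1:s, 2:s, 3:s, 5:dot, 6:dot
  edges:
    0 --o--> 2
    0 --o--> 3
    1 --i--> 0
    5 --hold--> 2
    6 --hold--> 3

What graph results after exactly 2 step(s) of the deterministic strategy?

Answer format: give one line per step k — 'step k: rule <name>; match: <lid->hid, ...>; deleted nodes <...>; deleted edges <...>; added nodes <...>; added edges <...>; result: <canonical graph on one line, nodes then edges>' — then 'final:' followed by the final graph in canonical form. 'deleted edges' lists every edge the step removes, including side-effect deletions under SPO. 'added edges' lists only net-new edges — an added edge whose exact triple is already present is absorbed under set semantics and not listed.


step 1: rule r1; match: 0->10, 1->0, 2->3, 3->7, 4->17; deleted nodes 17; deleted edges (17,0,hold); added nodes 19, 20; added edges (19,3,hold); (20,7,hold); result: nodes: 0:s, 3:s, 7:s, 10:q1, 11:q2, 12:q3, 14:dot, 16:dot, 18:dot, 19:dot, 20:dot edges: (0,10,i); (3,12,i); (7,11,i); (10,3,o); (10,7,o); (11,0,o); (11,3,o); (12,0,o); (12,7,o); (14,3,hold); (16,3,hold); (18,3,hold); (19,3,hold); (20,7,hold)
step 2: rule r2; match: 0->11, 1->7, 2->0, 3->3, 4->20; deleted nodes 20; deleted edges (20,7,hold); added nodes 21, 22; added edges (21,0,hold); (22,3,hold); result: nodes: 0:s, 3:s, 7:s, 10:q1, 11:q2, 12:q3, 14:dot, 16:dot, 18:dot, 19:dot, 21:dot, 22:dot edges: (0,10,i); (3,12,i); (7,11,i); (10,3,o); (10,7,o); (11,0,o); (11,3,o); (12,0,o); (12,7,o); (14,3,hold); (16,3,hold); (18,3,hold); (19,3,hold); (21,0,hold); (22,3,hold)
final:
nodes: 0:s, 3:s, 7:s, 10:q1, 11:q2, 12:q3, 14:dot, 16:dot, 18:dot, 19:dot, 21:dot, 22:dot
edges: (0,10,i); (3,12,i); (7,11,i); (10,3,o); (10,7,o); (11,0,o); (11,3,o); (12,0,o); (12,7,o); (14,3,hold); (16,3,hold); (18,3,hold); (19,3,hold); (21,0,hold); (22,3,hold)


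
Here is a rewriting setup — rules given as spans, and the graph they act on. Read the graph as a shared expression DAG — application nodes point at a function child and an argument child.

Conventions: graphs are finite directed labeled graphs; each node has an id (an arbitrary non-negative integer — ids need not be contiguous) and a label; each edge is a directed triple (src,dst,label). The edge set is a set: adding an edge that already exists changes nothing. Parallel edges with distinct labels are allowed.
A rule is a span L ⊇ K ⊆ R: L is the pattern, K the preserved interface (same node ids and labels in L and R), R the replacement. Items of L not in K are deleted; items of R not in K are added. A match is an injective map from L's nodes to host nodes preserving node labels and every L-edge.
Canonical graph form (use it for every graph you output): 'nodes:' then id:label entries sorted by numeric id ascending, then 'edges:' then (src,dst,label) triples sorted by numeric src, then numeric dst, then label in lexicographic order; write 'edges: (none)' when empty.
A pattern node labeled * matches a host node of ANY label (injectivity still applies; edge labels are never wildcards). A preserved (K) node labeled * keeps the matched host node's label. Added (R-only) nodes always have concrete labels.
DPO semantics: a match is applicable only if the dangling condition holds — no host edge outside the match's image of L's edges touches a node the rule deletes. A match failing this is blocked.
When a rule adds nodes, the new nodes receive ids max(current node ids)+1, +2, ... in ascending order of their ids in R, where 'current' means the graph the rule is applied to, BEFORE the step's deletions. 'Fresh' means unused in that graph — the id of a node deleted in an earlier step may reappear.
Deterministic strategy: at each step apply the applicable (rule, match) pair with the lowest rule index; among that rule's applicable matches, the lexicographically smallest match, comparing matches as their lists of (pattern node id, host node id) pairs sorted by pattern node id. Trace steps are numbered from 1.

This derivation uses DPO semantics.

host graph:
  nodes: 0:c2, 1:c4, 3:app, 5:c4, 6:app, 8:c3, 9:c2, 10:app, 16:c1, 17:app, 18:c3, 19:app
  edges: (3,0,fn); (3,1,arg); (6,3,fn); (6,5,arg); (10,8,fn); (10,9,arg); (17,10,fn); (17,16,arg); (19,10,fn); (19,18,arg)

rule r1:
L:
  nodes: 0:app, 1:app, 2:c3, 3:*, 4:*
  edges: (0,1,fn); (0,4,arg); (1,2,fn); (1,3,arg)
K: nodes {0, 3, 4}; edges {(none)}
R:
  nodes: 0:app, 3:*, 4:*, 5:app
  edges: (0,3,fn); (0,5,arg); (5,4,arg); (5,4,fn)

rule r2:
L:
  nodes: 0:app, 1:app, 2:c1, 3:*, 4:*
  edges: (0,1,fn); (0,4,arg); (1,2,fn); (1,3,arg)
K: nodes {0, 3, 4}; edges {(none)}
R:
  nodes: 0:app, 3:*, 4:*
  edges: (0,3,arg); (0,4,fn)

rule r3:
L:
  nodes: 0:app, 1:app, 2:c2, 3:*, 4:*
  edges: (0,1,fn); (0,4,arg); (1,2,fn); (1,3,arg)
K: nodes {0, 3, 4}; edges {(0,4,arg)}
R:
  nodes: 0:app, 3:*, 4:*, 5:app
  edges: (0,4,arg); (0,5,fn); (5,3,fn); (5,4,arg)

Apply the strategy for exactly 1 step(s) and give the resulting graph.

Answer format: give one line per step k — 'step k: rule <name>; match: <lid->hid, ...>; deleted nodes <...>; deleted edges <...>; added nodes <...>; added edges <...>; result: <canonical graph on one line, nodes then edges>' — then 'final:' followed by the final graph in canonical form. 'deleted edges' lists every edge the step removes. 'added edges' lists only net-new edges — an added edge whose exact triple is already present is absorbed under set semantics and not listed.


step 1: rule r3; match: 0->6, 1->3, 2->0, 3->1, 4->5; deleted nodes 0, 3; deleted edges (3,0,fn); (3,1,arg); (6,3,fn); added nodes 20; added edges (6,20,fn); (20,1,fn); (20,5,arg); result: nodes: 1:c4, 5:c4, 6:app, 8:c3, 9:c2, 10:app, 16:c1, 17:app, 18:c3, 19:app, 20:app edges: (6,5,arg); (6,20,fn); (10,8,fn); (10,9,arg); (17,10,fn); (17,16,arg); (19,10,fn); (19,18,arg); (20,1,fn); (20,5,arg)
final:
nodes: 1:c4, 5:c4, 6:app, 8:c3, 9:c2, 10:app, 16:c1, 17:app, 18:c3, 19:app, 20:app
edges: (6,5,arg); (6,20,fn); (10,8,fn); (10,9,arg); (17,10,fn); (17,16,arg); (19,10,fn); (19,18,arg); (20,1,fn); (20,5,arg)


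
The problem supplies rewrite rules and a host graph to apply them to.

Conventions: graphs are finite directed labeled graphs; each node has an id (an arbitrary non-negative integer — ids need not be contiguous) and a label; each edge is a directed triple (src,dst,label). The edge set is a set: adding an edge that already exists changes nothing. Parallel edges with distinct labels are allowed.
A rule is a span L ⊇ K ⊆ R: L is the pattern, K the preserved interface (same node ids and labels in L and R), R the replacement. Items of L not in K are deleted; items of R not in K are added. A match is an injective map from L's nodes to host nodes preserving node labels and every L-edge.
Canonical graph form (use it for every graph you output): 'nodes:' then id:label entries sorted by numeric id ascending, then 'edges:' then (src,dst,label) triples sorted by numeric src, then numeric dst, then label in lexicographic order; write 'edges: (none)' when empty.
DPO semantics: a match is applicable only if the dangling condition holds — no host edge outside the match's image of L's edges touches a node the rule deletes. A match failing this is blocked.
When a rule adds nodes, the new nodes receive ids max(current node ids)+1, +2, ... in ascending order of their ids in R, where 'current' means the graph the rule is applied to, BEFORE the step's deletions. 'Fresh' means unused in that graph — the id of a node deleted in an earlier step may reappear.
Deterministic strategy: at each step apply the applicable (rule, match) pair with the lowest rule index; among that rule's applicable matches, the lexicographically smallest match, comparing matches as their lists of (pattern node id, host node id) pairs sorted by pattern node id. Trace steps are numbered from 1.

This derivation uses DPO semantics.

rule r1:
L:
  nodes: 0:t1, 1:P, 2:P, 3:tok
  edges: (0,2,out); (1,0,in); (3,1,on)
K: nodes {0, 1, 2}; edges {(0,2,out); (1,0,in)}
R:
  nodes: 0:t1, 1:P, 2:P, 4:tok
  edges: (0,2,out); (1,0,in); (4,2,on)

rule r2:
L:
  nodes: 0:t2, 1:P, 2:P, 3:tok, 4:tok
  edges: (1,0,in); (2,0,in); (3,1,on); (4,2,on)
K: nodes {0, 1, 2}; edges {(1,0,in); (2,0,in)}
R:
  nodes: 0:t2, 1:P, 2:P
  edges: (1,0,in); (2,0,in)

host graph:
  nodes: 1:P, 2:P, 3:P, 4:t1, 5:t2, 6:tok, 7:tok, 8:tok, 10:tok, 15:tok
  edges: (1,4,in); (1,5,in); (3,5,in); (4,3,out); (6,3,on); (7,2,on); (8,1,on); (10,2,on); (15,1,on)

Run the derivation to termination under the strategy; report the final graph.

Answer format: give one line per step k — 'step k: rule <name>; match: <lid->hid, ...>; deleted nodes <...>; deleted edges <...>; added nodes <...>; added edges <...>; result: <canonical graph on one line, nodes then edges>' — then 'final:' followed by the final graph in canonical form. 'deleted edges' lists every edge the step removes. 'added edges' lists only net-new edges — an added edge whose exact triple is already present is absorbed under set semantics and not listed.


step 1: rule r1; match: 0->4, 1->1, 2->3, 3->8; deleted nodes 8; deleted edges (8,1,on); added nodes 16; added edges (16,3,on); result: nodes: 1:P, 2:P, 3:P, 4:t1, 5:t2, 6:tok, 7:tok, 10:tok, 15:tok, 16:tok edges: (1,4,in); (1,5,in); (3,5,in); (4,3,out); (6,3,on); (7,2,on); (10,2,on); (15,1,on); (16,3,on)
step 2: rule r1; match: 0->4, 1->1, 2->3, 3->15; deleted nodes 15; deleted edges (15,1,on); added nodes 17; added edges (17,3,on); result: nodes: 1:P, 2:P, 3:P, 4:t1, 5:t2, 6:tok, 7:tok, 10:tok, 16:tok, 17:tok edges: (1,4,in); (1,5,in); (3,5,in); (4,3,out); (6,3,on); (7,2,on); (10,2,on); (16,3,on); (17,3,on)
final:
nodes: 1:P, 2:P, 3:P, 4:t1, 5:t2, 6:tok, 7:tok, 10:tok, 16:tok, 17:tok
edges: (1,4,in); (1,5,in); (3,5,in); (4,3,out); (6,3,on); (7,2,on); (10,2,on); (16,3,on); (17,3,on)


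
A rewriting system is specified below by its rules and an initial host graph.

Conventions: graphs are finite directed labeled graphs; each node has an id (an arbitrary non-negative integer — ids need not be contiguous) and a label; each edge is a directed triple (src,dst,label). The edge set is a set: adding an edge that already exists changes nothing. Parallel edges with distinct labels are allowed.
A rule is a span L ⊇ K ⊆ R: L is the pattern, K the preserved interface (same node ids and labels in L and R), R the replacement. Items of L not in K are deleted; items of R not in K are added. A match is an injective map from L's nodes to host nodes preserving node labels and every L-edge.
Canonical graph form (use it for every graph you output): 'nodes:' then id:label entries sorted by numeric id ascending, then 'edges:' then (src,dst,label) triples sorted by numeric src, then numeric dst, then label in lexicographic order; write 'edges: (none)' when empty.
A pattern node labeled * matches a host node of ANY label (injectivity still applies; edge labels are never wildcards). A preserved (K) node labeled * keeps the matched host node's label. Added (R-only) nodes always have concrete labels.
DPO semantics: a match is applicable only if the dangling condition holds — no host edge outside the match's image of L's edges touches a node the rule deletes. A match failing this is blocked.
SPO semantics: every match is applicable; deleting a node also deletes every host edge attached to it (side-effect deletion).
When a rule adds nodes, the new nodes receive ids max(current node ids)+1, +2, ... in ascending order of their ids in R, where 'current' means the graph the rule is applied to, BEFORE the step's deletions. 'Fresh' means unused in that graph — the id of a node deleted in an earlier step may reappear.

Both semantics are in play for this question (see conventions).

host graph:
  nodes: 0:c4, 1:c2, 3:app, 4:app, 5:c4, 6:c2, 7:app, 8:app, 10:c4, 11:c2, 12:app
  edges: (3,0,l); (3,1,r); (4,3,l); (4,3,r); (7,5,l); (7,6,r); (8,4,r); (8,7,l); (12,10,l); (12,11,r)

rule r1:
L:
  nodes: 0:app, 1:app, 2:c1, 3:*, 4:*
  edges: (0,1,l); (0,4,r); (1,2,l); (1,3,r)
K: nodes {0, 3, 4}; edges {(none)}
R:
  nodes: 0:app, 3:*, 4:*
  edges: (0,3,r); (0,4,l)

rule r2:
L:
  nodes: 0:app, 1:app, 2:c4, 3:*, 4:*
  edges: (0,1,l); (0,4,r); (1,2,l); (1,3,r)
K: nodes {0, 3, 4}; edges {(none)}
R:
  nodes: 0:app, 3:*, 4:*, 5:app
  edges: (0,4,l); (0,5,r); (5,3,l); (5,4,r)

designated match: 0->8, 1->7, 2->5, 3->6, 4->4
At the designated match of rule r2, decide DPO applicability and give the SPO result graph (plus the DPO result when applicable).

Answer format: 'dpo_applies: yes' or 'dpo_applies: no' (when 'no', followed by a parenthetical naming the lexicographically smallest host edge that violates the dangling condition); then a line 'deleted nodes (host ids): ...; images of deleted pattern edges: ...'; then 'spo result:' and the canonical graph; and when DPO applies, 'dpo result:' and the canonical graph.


dpo_applies: yes
deleted nodes (host ids): 5, 7; images of deleted pattern edges: (7,5,l); (7,6,r); (8,4,r); (8,7,l)
spo result:
nodes: 0:c4, 1:c2, 3:app, 4:app, 6:c2, 8:app, 10:c4, 11:c2, 12:app, 13:app
edges: (3,0,l); (3,1,r); (4,3,l); (4,3,r); (8,4,l); (8,13,r); (12,10,l); (12,11,r); (13,4,r); (13,6,l)
dpo result:
nodes: 0:c4, 1:c2, 3:app, 4:app, 6:c2, 8:app, 10:c4, 11:c2, 12:app, 13:app
edges: (3,0,l); (3,1,r); (4,3,l); (4,3,r); (8,4,l); (8,13,r); (12,10,l); (12,11,r); (13,4,r); (13,6,l)


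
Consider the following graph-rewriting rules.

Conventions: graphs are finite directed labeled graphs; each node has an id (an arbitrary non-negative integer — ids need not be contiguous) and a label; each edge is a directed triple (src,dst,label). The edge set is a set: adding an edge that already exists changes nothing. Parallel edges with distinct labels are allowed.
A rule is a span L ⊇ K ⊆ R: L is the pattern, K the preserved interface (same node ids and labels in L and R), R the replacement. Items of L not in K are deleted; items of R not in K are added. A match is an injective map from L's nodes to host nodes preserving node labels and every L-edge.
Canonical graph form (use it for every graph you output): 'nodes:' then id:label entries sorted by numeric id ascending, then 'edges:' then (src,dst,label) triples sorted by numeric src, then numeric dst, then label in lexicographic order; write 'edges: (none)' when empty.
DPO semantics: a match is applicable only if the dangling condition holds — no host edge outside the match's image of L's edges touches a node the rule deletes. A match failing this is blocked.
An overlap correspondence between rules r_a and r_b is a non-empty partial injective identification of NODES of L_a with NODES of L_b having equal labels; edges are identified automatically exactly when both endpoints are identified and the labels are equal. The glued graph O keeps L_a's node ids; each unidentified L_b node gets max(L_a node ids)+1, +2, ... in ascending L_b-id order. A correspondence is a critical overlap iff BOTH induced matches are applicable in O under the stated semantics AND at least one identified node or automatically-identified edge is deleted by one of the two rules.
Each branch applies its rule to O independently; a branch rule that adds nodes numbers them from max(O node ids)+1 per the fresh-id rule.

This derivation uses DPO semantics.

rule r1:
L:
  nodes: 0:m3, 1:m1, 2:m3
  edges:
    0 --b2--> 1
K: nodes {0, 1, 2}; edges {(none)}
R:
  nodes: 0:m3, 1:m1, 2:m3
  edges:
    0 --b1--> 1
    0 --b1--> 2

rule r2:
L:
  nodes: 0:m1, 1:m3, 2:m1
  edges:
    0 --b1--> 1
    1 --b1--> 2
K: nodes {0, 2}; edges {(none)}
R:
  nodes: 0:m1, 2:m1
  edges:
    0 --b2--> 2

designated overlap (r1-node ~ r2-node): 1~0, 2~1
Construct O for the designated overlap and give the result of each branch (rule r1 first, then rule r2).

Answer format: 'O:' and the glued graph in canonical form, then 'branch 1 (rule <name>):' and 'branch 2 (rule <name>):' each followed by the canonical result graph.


O:
nodes: 0:m3, 1:m1, 2:m3, 3:m1
edges: (0,1,b2); (1,2,b1); (2,3,b1)
branch 1 (rule r1):
nodes: 0:m3, 1:m1, 2:m3, 3:m1
edges: (0,1,b1); (0,2,b1); (1,2,b1); (2,3,b1)
branch 2 (rule r2):
nodes: 0:m3, 1:m1, 3:m1
edges: (0,1,b2); (1,3,b2)


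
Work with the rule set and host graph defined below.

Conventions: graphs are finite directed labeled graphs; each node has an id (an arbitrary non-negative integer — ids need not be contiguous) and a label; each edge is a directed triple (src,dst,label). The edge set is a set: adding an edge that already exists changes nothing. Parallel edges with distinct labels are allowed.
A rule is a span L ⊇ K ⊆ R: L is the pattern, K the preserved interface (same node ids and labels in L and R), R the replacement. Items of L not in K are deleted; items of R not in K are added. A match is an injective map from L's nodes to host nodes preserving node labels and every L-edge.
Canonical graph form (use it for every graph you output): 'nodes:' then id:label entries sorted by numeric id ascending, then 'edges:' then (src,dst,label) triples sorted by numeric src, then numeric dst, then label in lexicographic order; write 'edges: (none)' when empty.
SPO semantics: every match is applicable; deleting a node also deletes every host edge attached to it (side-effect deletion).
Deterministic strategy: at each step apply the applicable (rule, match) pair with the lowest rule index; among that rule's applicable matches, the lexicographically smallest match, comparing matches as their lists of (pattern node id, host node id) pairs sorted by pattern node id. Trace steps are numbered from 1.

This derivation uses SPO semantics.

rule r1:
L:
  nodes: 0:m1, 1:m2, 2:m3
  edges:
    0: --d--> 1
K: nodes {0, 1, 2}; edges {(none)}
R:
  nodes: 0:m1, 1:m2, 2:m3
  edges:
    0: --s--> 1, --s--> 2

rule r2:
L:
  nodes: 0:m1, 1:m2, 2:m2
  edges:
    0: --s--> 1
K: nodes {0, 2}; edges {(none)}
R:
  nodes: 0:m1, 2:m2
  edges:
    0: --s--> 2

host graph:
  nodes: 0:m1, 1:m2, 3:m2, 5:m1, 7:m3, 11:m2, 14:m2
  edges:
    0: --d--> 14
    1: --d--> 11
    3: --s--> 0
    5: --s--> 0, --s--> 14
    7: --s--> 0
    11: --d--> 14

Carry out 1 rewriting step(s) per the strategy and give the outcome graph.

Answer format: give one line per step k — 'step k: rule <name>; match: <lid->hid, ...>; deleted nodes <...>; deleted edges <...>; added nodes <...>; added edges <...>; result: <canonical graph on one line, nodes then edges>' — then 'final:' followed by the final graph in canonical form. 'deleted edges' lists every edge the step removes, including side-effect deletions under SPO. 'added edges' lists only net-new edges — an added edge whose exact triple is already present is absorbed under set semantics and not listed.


step 1: rule r1; match: 0->0, 1->14, 2->7; deleted nodes (none); deleted edges (0,14,d); added nodes (none); added edges (0,7,s); (0,14,s); result: nodes: 0:m1, 1:m2, 3:m2, 5:m1, 7:m3, 11:m2, 14:m2 edges: (0,7,s); (0,14,s); (1,11,d); (3,0,s); (5,0,s); (5,14,s); (7,0,s); (11,14,d)
final:
nodes: 0:m1, 1:m2, 3:m2, 5:m1, 7:m3, 11:m2, 14:m2
edges: (0,7,s); (0,14,s); (1,11,d); (3,0,s); (5,0,s); (5,14,s); (7,0,s); (11,14,d)


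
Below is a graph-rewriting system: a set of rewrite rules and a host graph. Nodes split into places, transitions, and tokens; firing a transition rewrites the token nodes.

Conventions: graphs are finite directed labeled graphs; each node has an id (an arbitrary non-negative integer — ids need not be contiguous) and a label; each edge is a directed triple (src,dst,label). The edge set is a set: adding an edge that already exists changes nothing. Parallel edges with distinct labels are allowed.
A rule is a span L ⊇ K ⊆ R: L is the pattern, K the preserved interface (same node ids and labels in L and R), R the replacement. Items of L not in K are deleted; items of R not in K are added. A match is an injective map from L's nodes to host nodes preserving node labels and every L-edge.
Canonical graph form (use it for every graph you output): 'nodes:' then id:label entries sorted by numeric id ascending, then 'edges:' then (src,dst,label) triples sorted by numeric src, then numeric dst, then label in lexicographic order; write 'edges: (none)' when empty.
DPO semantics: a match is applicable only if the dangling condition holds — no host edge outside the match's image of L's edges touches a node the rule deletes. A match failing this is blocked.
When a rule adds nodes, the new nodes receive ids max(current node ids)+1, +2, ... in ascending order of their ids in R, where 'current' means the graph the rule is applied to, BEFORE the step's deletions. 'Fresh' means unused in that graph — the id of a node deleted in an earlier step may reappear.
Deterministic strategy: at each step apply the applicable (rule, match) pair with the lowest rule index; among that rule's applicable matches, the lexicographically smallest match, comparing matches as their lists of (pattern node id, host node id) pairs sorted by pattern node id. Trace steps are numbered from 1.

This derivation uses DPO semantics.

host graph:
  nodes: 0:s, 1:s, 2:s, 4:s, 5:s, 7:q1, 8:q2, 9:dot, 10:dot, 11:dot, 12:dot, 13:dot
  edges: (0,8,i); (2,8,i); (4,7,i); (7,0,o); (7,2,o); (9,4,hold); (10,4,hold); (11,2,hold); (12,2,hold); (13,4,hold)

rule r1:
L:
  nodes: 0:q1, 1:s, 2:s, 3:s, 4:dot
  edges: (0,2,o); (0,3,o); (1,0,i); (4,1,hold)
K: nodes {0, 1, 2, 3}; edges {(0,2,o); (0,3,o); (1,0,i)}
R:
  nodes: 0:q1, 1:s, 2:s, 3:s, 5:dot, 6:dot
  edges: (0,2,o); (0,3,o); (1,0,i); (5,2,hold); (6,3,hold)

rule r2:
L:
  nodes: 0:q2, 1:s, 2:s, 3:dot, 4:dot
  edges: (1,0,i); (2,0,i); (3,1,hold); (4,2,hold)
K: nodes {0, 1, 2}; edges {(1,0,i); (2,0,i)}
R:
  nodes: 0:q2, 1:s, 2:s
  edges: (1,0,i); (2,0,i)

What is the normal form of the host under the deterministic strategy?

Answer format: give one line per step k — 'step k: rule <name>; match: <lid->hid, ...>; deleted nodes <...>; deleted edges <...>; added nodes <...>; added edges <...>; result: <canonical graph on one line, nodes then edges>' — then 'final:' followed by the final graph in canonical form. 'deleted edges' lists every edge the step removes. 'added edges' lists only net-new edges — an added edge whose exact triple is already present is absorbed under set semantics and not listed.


step 1: rule r1; match: 0->7, 1->4, 2->0, 3->2, 4->9; deleted nodes 9; deleted edges (9,4,hold); added nodes 14, 15; added edges (14,0,hold); (15,2,hold); result: nodes: 0:s, 1:s, 2:s, 4:s, 5:s, 7:q1, 8:q2, 10:dot, 11:dot, 12:dot, 13:dot, 14:dot, 15:dot edges: (0,8,i); (2,8,i); (4,7,i); (7,0,o); (7,2,o); (10,4,hold); (11,2,hold); (12,2,hold); (13,4,hold); (14,0,hold); (15,2,hold)
step 2: rule r1; match: 0->7, 1->4, 2->0, 3->2, 4->10; deleted nodes 10; deleted edges (10,4,hold); added nodes 16, 17; added edges (16,0,hold); (17,2,hold); result: nodes: 0:s, 1:s, 2:s, 4:s, 5:s, 7:q1, 8:q2, 11:dot, 12:dot, 13:dot, 14:dot, 15:dot, 16:dot, 17:dot edges: (0,8,i); (2,8,i); (4,7,i); (7,0,o); (7,2,o); (11,2,hold); (12,2,hold); (13,4,hold); (14,0,hold); (15,2,hold); (16,0,hold); (17,2,hold)
step 3: rule r1; match: 0->7, 1->4, 2->0, 3->2, 4->13; deleted nodes 13; deleted edges (13,4,hold); added nodes 18, 19; added edges (18,0,hold); (19,2,hold); result: nodes: 0:s, 1:s, 2:s, 4:s, 5:s, 7:q1, 8:q2, 11:dot, 12:dot, 14:dot, 15:dot, 16:dot, 17:dot, 18:dot, 19:dot edges: (0,8,i); (2,8,i); (4,7,i); (7,0,o); (7,2,o); (11,2,hold); (12,2,hold); (14,0,hold); (15,2,hold); (16,0,hold); (17,2,hold); (18,0,hold); (19,2,hold)
step 4: rule r2; match: 0->8, 1->0, 2->2, 3->14, 4->11; deleted nodes 11, 14; deleted edges (11,2,hold); (14,0,hold); added nodes (none); added edges (none); result: nodes: 0:s, 1:s, 2:s, 4:s, 5:s, 7:q1, 8:q2, 12:dot, 15:dot, 16:dot, 17:dot, 18:dot, 19:dot edges: (0,8,i); (2,8,i); (4,7,i); (7,0,o); (7,2,o); (12,2,hold); (15,2,hold); (16,0,hold); (17,2,hold); (18,0,hold); (19,2,hold)
step 5: rule r2; match: 0->8, 1->0, 2->2, 3->16, 4->12; deleted nodes 12, 16; deleted edges (12,2,hold); (16,0,hold); added nodes (none); added edges (none); result: nodes: 0:s, 1:s, 2:s, 4:s, 5:s, 7:q1, 8:q2, 15:dot, 17:dot, 18:dot, 19:dot edges: (0,8,i); (2,8,i); (4,7,i); (7,0,o); (7,2,o); (15,2,hold); (17,2,hold); (18,0,hold); (19,2,hold)
step 6: rule r2; match: 0->8, 1->0, 2->2, 3->18, 4->15; deleted nodes 15, 18; deleted edges (15,2,hold); (18,0,hold); added nodes (none); added edges (none); result: nodes: 0:s, 1:s, 2:s, 4:s, 5:s, 7:q1, 8:q2, 17:dot, 19:dot edges: (0,8,i); (2,8,i); (4,7,i); (7,0,o); (7,2,o); (17,2,hold); (19,2,hold)
final:
nodes: 0:s, 1:s, 2:s, 4:s, 5:s, 7:q1, 8:q2, 17:dot, 19:dot
edges: (0,8,i); (2,8,i); (4,7,i); (7,0,o); (7,2,o); (17,2,hold); (19,2,hold)


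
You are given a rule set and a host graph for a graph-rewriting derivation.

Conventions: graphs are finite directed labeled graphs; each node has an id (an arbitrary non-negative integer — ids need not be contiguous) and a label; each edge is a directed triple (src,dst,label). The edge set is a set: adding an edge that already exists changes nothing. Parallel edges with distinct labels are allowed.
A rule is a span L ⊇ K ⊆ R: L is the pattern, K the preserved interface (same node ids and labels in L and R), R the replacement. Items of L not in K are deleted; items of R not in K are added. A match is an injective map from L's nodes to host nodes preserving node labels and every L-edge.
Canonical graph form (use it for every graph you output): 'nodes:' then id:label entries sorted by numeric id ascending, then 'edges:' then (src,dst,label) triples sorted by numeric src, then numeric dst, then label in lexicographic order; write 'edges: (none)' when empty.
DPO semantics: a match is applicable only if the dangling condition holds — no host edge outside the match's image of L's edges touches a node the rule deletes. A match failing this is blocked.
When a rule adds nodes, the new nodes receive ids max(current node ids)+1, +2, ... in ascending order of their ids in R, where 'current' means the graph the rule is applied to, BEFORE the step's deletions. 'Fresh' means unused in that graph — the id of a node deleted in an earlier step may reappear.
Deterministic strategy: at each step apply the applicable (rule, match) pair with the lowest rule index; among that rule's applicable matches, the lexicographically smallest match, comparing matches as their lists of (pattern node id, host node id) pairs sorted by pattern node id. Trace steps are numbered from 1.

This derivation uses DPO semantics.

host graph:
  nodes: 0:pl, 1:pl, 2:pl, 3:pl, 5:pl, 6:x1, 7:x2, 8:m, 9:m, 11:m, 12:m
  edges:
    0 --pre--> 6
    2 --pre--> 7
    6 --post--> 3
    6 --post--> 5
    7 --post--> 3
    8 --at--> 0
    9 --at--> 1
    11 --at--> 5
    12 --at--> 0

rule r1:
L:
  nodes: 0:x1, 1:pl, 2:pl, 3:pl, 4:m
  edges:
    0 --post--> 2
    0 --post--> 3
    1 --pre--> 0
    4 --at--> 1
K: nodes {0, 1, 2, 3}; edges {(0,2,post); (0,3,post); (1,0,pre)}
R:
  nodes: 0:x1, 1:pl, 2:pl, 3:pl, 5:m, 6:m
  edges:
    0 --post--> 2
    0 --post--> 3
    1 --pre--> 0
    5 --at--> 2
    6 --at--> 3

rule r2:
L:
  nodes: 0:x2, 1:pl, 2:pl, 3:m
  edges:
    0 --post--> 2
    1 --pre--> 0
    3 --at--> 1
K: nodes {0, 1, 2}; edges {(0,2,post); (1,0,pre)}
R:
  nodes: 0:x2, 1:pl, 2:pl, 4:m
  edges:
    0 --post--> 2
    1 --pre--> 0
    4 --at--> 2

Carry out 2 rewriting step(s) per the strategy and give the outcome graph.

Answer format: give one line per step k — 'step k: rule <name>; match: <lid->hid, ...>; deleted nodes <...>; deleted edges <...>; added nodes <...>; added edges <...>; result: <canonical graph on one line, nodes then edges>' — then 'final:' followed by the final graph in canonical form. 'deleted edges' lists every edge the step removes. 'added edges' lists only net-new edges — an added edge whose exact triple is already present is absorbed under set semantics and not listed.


step 1: rule r1; match: 0->6, 1->0, 2->3, 3->5, 4->8; deleted nodes 8; deleted edges (8,0,at); added nodes 13, 14; added edges (13,3,at); (14,5,at); result: nodes: 0:pl, 1:pl, 2:pl, 3:pl, 5:pl, 6:x1, 7:x2, 9:m, 11:m, 12:m, 13:m, 14:m edges: (0,6,pre); (2,7,pre); (6,3,post); (6,5,post); (7,3,post); (9,1,at); (11,5,at); (12,0,at); (13,3,at); (14,5,at)
step 2: rule r1; match: 0->6, 1->0, 2->3, 3->5, 4->12; deleted nodes 12; deleted edges (12,0,at); added nodes 15, 16; added edges (15,3,at); (16,5,at); result: nodes: 0:pl, 1:pl, 2:pl, 3:pl, 5:pl, 6:x1, 7:x2, 9:m, 11:m, 13:m, 14:m, 15:m, 16:m edges: (0,6,pre); (2,7,pre); (6,3,post); (6,5,post); (7,3,post); (9,1,at); (11,5,at); (13,3,at); (14,5,at); (15,3,at); (16,5,at)
final:
nodes: 0:pl, 1:pl, 2:pl, 3:pl, 5:pl, 6:x1, 7:x2, 9:m, 11:m, 13:m, 14:m, 15:m, 16:m
edges: (0,6,pre); (2,7,pre); (6,3,post); (6,5,post); (7,3,post); (9,1,at); (11,5,at); (13,3,at); (14,5,at); (15,3,at); (16,5,at)


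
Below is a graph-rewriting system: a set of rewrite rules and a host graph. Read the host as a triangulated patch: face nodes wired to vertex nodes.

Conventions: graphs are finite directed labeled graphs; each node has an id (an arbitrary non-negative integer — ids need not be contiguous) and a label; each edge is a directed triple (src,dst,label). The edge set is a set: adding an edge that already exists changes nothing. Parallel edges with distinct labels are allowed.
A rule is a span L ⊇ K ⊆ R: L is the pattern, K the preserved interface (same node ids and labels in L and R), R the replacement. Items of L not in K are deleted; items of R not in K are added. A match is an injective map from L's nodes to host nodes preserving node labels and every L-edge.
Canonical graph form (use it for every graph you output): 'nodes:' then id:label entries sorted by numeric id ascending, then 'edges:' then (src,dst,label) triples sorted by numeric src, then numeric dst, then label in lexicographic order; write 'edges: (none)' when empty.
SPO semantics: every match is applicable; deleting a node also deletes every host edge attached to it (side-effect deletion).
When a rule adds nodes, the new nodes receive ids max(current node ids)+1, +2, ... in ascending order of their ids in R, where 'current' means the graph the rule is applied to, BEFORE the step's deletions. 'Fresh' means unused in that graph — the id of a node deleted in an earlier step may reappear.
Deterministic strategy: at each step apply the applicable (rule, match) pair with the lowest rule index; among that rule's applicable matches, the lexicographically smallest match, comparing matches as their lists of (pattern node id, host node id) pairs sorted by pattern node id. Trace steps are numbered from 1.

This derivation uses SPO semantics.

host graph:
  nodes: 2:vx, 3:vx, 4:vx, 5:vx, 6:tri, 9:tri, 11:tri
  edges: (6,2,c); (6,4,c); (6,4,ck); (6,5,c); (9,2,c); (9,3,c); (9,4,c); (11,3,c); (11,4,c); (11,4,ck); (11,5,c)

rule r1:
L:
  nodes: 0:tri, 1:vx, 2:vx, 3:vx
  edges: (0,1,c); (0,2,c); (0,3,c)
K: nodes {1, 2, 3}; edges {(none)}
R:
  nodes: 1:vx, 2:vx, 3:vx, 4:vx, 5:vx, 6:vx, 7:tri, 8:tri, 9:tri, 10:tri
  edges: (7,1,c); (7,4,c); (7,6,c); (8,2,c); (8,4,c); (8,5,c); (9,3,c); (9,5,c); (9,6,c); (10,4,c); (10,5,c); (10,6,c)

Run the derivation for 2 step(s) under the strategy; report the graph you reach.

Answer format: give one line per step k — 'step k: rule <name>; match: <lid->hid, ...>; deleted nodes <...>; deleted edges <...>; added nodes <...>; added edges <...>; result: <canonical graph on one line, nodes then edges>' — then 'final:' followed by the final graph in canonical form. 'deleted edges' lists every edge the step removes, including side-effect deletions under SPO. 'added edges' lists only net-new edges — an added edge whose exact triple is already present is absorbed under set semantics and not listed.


step 1: rule r1; match: 0->6, 1->2, 2->4, 3->5; deleted nodes 6; deleted edges (6,2,c); (6,4,c); (6,4,ck); (6,5,c); added nodes 12, 13, 14, 15, 16, 17, 18; added edges (15,2,c); (15,12,c); (15,14,c); (16,4,c); (16,12,c); (16,13,c); (17,5,c); (17,13,c); (17,14,c); (18,12,c); (18,13,c); (18,14,c); result: nodes: 2:vx, 3:vx, 4:vx, 5:vx, 9:tri, 11:tri, 12:vx, 13:vx, 14:vx, 15:tri, 16:tri, 17:tri, 18:tri edges: (9,2,c); (9,3,c); (9,4,c); (11,3,c); (11,4,c); (11,4,ck); (11,5,c); (15,2,c); (15,12,c); (15,14,c); (16,4,c); (16,12,c); (16,13,c); (17,5,c); (17,13,c); (17,14,c); (18,12,c); (18,13,c); (18,14,c)
step 2: rule r1; match: 0->9, 1->2, 2->3, 3->4; deleted nodes 9; deleted edges (9,2,c); (9,3,c); (9,4,c); added nodes 19, 20, 21, 22, 23, 24, 25; added edges (22,2,c); (22,19,c); (22,21,c); (23,3,c); (23,19,c); (23,20,c); (24,4,c); (24,20,c); (24,21,c); (25,19,c); (25,20,c); (25,21,c); result: nodes: 2:vx, 3:vx, 4:vx, 5:vx, 11:tri, 12:vx, 13:vx, 14:vx, 15:tri, 16:tri, 17:tri, 18:tri, 19:vx, 20:vx, 21:vx, 22:tri, 23:tri, 24:tri, 25:tri edges: (11,3,c); (11,4,c); (11,4,ck); (11,5,c); (15,2,c); (15,12,c); (15,14,c); (16,4,c); (16,12,c); (16,13,c); (17,5,c); (17,13,c); (17,14,c); (18,12,c); (18,13,c); (18,14,c); (22,2,c); (22,19,c); (22,21,c); (23,3,c); (23,19,c); (23,20,c); (24,4,c); (24,20,c); (24,21,c); (25,19,c); (25,20,c); (25,21,c)
final:
nodes: 2:vx, 3:vx, 4:vx, 5:vx, 11:tri, 12:vx, 13:vx, 14:vx, 15:tri, 16:tri, 17:tri, 18:tri, 19:vx, 20:vx, 21:vx, 22:tri, 23:tri, 24:tri, 25:tri
edges: (11,3,c); (11,4,c); (11,4,ck); (11,5,c); (15,2,c); (15,12,c); (15,14,c); (16,4,c); (16,12,c); (16,13,c); (17,5,c); (17,13,c); (17,14,c); (18,12,c); (18,13,c); (18,14,c); (22,2,c); (22,19,c); (22,21,c); (23,3,c); (23,19,c); (23,20,c); (24,4,c); (24,20,c); (24,21,c); (25,19,c); (25,20,c); (25,21,c)


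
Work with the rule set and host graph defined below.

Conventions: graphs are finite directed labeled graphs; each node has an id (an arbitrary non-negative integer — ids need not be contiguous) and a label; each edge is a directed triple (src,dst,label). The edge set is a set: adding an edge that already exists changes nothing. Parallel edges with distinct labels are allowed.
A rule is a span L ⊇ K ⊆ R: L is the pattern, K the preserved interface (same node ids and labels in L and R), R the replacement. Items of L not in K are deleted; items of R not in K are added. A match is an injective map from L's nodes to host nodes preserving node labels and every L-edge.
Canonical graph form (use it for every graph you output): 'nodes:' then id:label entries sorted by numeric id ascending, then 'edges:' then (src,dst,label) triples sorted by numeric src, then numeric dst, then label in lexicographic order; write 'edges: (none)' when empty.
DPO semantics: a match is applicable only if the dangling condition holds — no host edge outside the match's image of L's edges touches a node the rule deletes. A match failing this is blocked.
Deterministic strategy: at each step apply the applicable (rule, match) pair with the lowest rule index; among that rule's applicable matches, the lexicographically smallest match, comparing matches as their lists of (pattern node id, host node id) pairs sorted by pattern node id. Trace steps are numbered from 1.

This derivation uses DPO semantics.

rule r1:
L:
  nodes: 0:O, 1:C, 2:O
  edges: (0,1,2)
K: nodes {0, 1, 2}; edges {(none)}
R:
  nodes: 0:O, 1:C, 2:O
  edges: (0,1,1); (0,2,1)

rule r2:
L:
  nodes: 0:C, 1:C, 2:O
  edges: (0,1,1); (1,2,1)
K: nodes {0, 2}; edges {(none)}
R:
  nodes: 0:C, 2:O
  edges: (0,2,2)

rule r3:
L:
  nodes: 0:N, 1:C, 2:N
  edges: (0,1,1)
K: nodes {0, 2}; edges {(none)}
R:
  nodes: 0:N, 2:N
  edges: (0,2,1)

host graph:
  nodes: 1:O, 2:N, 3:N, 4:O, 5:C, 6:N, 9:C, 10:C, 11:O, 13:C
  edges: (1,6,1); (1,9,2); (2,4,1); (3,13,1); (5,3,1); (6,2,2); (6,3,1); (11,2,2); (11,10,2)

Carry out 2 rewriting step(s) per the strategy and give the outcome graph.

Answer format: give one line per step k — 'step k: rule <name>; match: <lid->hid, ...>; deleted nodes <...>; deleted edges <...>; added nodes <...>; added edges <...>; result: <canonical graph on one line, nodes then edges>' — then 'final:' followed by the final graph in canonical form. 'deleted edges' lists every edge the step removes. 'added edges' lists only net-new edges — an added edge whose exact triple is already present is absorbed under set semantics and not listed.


step 1: rule r1; match: 0->1, 1->9, 2->4; deleted nodes (none); deleted edges (1,9,2); added nodes (none); added edges (1,4,1); (1,9,1); result: nodes: 1:O, 2:N, 3:N, 4:O, 5:C, 6:N, 9:C, 10:C, 11:O, 13:C edges: (1,4,1); (1,6,1); (1,9,1); (2,4,1); (3,13,1); (5,3,1); (6,2,2); (6,3,1); (11,2,2); (11,10,2)
step 2: rule r1; match: 0->11, 1->10, 2->1; deleted nodes (none); deleted edges (11,10,2); added nodes (none); added edges (11,1,1); (11,10,1); result: nodes: 1:O, 2:N, 3:N, 4:O, 5:C, 6:N, 9:C, 10:C, 11:O, 13:C edges: (1,4,1); (1,6,1); (1,9,1); (2,4,1); (3,13,1); (5,3,1); (6,2,2); (6,3,1); (11,1,1); (11,2,2); (11,10,1)
final:
nodes: 1:O, 2:N, 3:N, 4:O, 5:C, 6:N, 9:C, 10:C, 11:O, 13:C
edges: (1,4,1); (1,6,1); (1,9,1); (2,4,1); (3,13,1); (5,3,1); (6,2,2); (6,3,1); (11,1,1); (11,2,2); (11,10,1)
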